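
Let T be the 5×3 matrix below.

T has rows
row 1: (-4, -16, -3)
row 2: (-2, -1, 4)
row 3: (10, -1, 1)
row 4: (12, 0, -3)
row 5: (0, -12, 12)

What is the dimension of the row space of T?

3

Row reduce to echelon form.
R2 ← R2 − (1/2)·R1: [0, 7, 11/2]
R3 ← R3 + (5/2)·R1: [0, -41, -13/2]
R4 ← R4 + (3)·R1: [0, -48, -12]
R3 ← R3 + (41/7)·R2: [0, 0, 180/7]
R4 ← R4 + (48/7)·R2: [0, 0, 180/7]
R5 ← R5 + (12/7)·R2: [0, 0, 150/7]
R4 ← R4 − R3: [0, 0, 0]
R5 ← R5 − (5/6)·R3: [0, 0, 0]
Echelon form has 3 nonzero rows, so rank(T) = 3.
The row space has dimension equal to the rank: 3.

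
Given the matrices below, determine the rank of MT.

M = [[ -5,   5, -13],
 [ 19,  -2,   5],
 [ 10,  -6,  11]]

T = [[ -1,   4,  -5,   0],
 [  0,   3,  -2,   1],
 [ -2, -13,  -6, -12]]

First compute MT:
[[ 31, 164,  93, 161],
 [-29,   5, -121, -62],
 [-32, -121, -104, -138]]
Now row reduce the product.
R2 ← R2 + (29/31)·R1: [0, 4911/31, -34, 2747/31]
R3 ← R3 + (32/31)·R1: [0, 1497/31, -8, 874/31]
R3 ← R3 − (499/1637)·R2: [0, 0, 3870/1637, 1935/1637]
3 nonzero rows, so rank(MT) = 3.

3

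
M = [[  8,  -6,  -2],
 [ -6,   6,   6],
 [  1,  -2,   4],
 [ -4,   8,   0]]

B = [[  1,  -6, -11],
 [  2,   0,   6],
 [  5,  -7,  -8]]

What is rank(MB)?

First compute MB:
[[-14, -34, -108],
 [ 36,  -6,  54],
 [ 17, -34, -55],
 [ 12,  24,  92]]
Now row reduce the product.
R2 ← R2 + (18/7)·R1: [0, -654/7, -1566/7]
R3 ← R3 + (17/14)·R1: [0, -527/7, -1303/7]
R4 ← R4 + (6/7)·R1: [0, -36/7, -4/7]
R3 ← R3 − (527/654)·R2: [0, 0, -640/109]
R4 ← R4 − (6/109)·R2: [0, 0, 1280/109]
R4 ← R4 + (2)·R3: [0, 0, 0]
3 nonzero rows, so rank(MB) = 3.

3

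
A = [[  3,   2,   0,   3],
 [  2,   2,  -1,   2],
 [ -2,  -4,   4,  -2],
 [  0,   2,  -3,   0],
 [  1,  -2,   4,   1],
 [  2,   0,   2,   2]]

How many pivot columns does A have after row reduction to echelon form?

2

Row reduce to echelon form.
R2 ← R2 − (2/3)·R1: [0, 2/3, -1, 0]
R3 ← R3 + (2/3)·R1: [0, -8/3, 4, 0]
R5 ← R5 − (1/3)·R1: [0, -8/3, 4, 0]
R6 ← R6 − (2/3)·R1: [0, -4/3, 2, 0]
R3 ← R3 + (4)·R2: [0, 0, 0, 0]
R4 ← R4 − (3)·R2: [0, 0, 0, 0]
R5 ← R5 + (4)·R2: [0, 0, 0, 0]
R6 ← R6 + (2)·R2: [0, 0, 0, 0]
Echelon form has 2 nonzero rows, so rank(A) = 2.
Each nonzero row contributes one pivot column: 2 pivot columns.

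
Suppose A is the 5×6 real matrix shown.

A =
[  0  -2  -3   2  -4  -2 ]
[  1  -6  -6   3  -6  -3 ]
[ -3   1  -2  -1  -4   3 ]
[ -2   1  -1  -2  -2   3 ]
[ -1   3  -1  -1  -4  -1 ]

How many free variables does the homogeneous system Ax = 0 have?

Row reduce to echelon form.
Swap R1 ↔ R2
R3 ← R3 + (3)·R1: [0, -17, -20, 8, -22, -6]
R4 ← R4 + (2)·R1: [0, -11, -13, 4, -14, -3]
R5 ← R5 + R1: [0, -3, -7, 2, -10, -4]
R3 ← R3 − (17/2)·R2: [0, 0, 11/2, -9, 12, 11]
R4 ← R4 − (11/2)·R2: [0, 0, 7/2, -7, 8, 8]
R5 ← R5 − (3/2)·R2: [0, 0, -5/2, -1, -4, -1]
R4 ← R4 − (7/11)·R3: [0, 0, 0, -14/11, 4/11, 1]
R5 ← R5 + (5/11)·R3: [0, 0, 0, -56/11, 16/11, 4]
R5 ← R5 − (4)·R4: [0, 0, 0, 0, 0, 0]
4 nonzero rows, so rank(A) = 4.
A has 6 columns; by rank–nullity, nullity = 6 − 4 = 2.

2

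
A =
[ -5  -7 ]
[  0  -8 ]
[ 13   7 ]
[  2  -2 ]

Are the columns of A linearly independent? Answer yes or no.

yes

Row reduce A to echelon form.
R3 ← R3 + (13/5)·R1: [0, -56/5]
R4 ← R4 + (2/5)·R1: [0, -24/5]
R3 ← R3 − (7/5)·R2: [0, 0]
R4 ← R4 − (3/5)·R2: [0, 0]
2 pivots among 2 columns.
Every column is a pivot column, so the columns are linearly independent.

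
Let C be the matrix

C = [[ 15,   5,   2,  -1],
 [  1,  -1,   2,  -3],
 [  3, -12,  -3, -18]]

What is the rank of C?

3

Row reduce to echelon form.
R2 ← R2 − (1/15)·R1: [0, -4/3, 28/15, -44/15]
R3 ← R3 − (1/5)·R1: [0, -13, -17/5, -89/5]
R3 ← R3 − (39/4)·R2: [0, 0, -108/5, 54/5]
Echelon form has 3 nonzero rows, so rank(C) = 3.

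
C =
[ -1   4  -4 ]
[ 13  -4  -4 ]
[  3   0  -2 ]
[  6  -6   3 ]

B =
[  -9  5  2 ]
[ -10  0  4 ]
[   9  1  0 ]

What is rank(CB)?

2

First compute CB:
[[-67,  -9,  14],
 [-113,  61,  10],
 [-45,  13,   6],
 [ 33,  33, -12]]
Now row reduce the product.
R2 ← R2 − (113/67)·R1: [0, 5104/67, -912/67]
R3 ← R3 − (45/67)·R1: [0, 1276/67, -228/67]
R4 ← R4 + (33/67)·R1: [0, 1914/67, -342/67]
R3 ← R3 − (1/4)·R2: [0, 0, 0]
R4 ← R4 − (3/8)·R2: [0, 0, 0]
2 nonzero rows, so rank(CB) = 2.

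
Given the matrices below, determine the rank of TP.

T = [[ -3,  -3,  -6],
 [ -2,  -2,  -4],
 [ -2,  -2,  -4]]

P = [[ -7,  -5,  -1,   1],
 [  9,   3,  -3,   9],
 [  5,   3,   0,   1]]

First compute TP:
[[-36, -12,  12, -36],
 [-24,  -8,   8, -24],
 [-24,  -8,   8, -24]]
Now row reduce the product.
R2 ← R2 − (2/3)·R1: [0, 0, 0, 0]
R3 ← R3 − (2/3)·R1: [0, 0, 0, 0]
1 nonzero row, so rank(TP) = 1.

1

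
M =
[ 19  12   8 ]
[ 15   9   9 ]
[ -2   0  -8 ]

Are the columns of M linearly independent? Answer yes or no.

Row reduce M to echelon form.
R2 ← R2 − (15/19)·R1: [0, -9/19, 51/19]
R3 ← R3 + (2/19)·R1: [0, 24/19, -136/19]
R3 ← R3 + (8/3)·R2: [0, 0, 0]
2 pivots among 3 columns.
Only 2 < 3 pivot columns, so the columns are linearly dependent.

no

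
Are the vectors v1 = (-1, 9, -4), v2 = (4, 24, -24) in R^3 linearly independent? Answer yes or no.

yes

Form the matrix with these vectors as rows and row reduce.
R2 ← R2 + (4)·R1: [0, 60, -40]
2 nonzero rows, so the 2 vectors span a space of dimension 2.
Since 2 = 2, the vectors are linearly independent.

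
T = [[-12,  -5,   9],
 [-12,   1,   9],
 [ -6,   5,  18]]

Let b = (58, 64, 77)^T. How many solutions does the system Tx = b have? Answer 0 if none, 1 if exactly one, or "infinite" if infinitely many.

Row reduce the augmented matrix [T | b].
R2 ← R2 − R1: [0, 6, 0, 6]
R3 ← R3 − (1/2)·R1: [0, 15/2, 27/2, 48]
R3 ← R3 − (5/4)·R2: [0, 0, 27/2, 81/2]
The echelon form has 3 nonzero rows, and every pivot lies in the first 3 columns, so rank(T) = rank([T|b]) = 3.
The system is consistent.
rank = 3 = number of unknowns, so the solution is unique.

1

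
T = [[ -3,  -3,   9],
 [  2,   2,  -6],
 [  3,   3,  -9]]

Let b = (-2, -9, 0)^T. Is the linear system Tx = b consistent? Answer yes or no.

no

Row reduce the augmented matrix [T | b].
R2 ← R2 + (2/3)·R1: [0, 0, 0, -31/3]
R3 ← R3 + R1: [0, 0, 0, -2]
R3 ← R3 − (6/31)·R2: [0, 0, 0, 0]
The echelon form has 2 nonzero rows; the last pivot sits in the augmented column, so rank(T) = 1 but rank([T|b]) = 2.
Since the ranks differ, the system is inconsistent.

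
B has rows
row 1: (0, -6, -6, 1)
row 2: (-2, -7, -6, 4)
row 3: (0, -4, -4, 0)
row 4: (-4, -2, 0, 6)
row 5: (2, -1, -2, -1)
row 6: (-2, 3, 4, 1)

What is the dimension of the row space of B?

3

Row reduce to echelon form.
Swap R1 ↔ R2
R4 ← R4 − (2)·R1: [0, 12, 12, -2]
R5 ← R5 + R1: [0, -8, -8, 3]
R6 ← R6 − R1: [0, 10, 10, -3]
R3 ← R3 − (2/3)·R2: [0, 0, 0, -2/3]
R4 ← R4 + (2)·R2: [0, 0, 0, 0]
R5 ← R5 − (4/3)·R2: [0, 0, 0, 5/3]
R6 ← R6 + (5/3)·R2: [0, 0, 0, -4/3]
R5 ← R5 + (5/2)·R3: [0, 0, 0, 0]
R6 ← R6 − (2)·R3: [0, 0, 0, 0]
Echelon form has 3 nonzero rows, so rank(B) = 3.
The row space has dimension equal to the rank: 3.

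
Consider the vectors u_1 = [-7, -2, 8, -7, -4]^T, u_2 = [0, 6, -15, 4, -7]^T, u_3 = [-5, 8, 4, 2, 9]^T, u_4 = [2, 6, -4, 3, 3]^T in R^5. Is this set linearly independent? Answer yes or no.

yes

Form the matrix with these vectors as rows and row reduce.
R3 ← R3 − (5/7)·R1: [0, 66/7, -12/7, 7, 83/7]
R4 ← R4 + (2/7)·R1: [0, 38/7, -12/7, 1, 13/7]
R3 ← R3 − (11/7)·R2: [0, 0, 153/7, 5/7, 160/7]
R4 ← R4 − (19/21)·R2: [0, 0, 83/7, -55/21, 172/21]
R4 ← R4 − (83/153)·R3: [0, 0, 0, -460/153, -644/153]
4 nonzero rows, so the 4 vectors span a space of dimension 4.
Since 4 = 4, the vectors are linearly independent.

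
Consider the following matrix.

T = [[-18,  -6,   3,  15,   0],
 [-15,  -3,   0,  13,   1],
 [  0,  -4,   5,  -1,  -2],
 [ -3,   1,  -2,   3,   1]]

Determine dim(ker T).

Row reduce to echelon form.
R2 ← R2 − (5/6)·R1: [0, 2, -5/2, 1/2, 1]
R4 ← R4 − (1/6)·R1: [0, 2, -5/2, 1/2, 1]
R3 ← R3 + (2)·R2: [0, 0, 0, 0, 0]
R4 ← R4 − R2: [0, 0, 0, 0, 0]
2 nonzero rows, so rank(T) = 2.
T has 5 columns; by rank–nullity, nullity = 5 − 2 = 3.

3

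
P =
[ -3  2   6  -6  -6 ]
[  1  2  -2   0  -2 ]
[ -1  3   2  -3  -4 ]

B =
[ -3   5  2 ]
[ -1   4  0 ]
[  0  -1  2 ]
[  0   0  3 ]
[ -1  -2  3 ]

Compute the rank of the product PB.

3

First compute PB:
[[ 13,  -1, -30],
 [ -3,  19,  -8],
 [  4,  13, -19]]
Now row reduce the product.
R2 ← R2 + (3/13)·R1: [0, 244/13, -194/13]
R3 ← R3 − (4/13)·R1: [0, 173/13, -127/13]
R3 ← R3 − (173/244)·R2: [0, 0, 99/122]
3 nonzero rows, so rank(PB) = 3.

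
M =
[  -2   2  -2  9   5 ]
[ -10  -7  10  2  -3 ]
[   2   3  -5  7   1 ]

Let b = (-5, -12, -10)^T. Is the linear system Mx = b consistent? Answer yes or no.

yes

Row reduce the augmented matrix [M | b].
R2 ← R2 − (5)·R1: [0, -17, 20, -43, -28, 13]
R3 ← R3 + R1: [0, 5, -7, 16, 6, -15]
R3 ← R3 + (5/17)·R2: [0, 0, -19/17, 57/17, -38/17, -190/17]
The echelon form has 3 nonzero rows, and every pivot lies in the first 5 columns, so rank(M) = rank([M|b]) = 3.
The system is consistent.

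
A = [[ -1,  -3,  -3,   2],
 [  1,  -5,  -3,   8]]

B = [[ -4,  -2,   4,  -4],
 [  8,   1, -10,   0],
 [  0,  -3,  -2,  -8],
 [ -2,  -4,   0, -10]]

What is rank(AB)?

First compute AB:
[[-24,   0,  32,   8],
 [-60, -30,  60, -60]]
Now row reduce the product.
R2 ← R2 − (5/2)·R1: [0, -30, -20, -80]
2 nonzero rows, so rank(AB) = 2.

2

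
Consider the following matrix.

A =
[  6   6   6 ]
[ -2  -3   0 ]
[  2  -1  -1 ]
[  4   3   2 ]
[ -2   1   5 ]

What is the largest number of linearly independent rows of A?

3

Row reduce to echelon form.
R2 ← R2 + (1/3)·R1: [0, -1, 2]
R3 ← R3 − (1/3)·R1: [0, -3, -3]
R4 ← R4 − (2/3)·R1: [0, -1, -2]
R5 ← R5 + (1/3)·R1: [0, 3, 7]
R3 ← R3 − (3)·R2: [0, 0, -9]
R4 ← R4 − R2: [0, 0, -4]
R5 ← R5 + (3)·R2: [0, 0, 13]
R4 ← R4 − (4/9)·R3: [0, 0, 0]
R5 ← R5 + (13/9)·R3: [0, 0, 0]
Echelon form has 3 nonzero rows, so rank(A) = 3.
The rank gives the maximum number of linearly independent rows: 3.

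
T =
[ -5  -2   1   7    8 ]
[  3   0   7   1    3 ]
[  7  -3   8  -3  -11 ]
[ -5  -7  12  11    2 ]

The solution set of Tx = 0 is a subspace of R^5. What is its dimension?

Row reduce to echelon form.
R2 ← R2 + (3/5)·R1: [0, -6/5, 38/5, 26/5, 39/5]
R3 ← R3 + (7/5)·R1: [0, -29/5, 47/5, 34/5, 1/5]
R4 ← R4 − R1: [0, -5, 11, 4, -6]
R3 ← R3 − (29/6)·R2: [0, 0, -82/3, -55/3, -75/2]
R4 ← R4 − (25/6)·R2: [0, 0, -62/3, -53/3, -77/2]
R4 ← R4 − (31/41)·R3: [0, 0, 0, -156/41, -416/41]
4 nonzero rows, so rank(T) = 4.
T has 5 columns; by rank–nullity, nullity = 5 − 4 = 1.

1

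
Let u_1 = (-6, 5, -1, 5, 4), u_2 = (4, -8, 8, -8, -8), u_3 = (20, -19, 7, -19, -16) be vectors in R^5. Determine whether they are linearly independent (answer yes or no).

Form the matrix with these vectors as rows and row reduce.
R2 ← R2 + (2/3)·R1: [0, -14/3, 22/3, -14/3, -16/3]
R3 ← R3 + (10/3)·R1: [0, -7/3, 11/3, -7/3, -8/3]
R3 ← R3 − (1/2)·R2: [0, 0, 0, 0, 0]
2 nonzero rows, so the 3 vectors span a space of dimension 2.
Since 2 < 3, the vectors are linearly dependent.

no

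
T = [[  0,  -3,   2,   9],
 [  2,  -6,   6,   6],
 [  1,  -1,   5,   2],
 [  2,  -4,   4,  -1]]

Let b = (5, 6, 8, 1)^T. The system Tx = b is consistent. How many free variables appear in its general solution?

Row reduce the augmented matrix [T | b].
Swap R1 ↔ R2
R3 ← R3 − (1/2)·R1: [0, 2, 2, -1, 5]
R4 ← R4 − R1: [0, 2, -2, -7, -5]
R3 ← R3 + (2/3)·R2: [0, 0, 10/3, 5, 25/3]
R4 ← R4 + (2/3)·R2: [0, 0, -2/3, -1, -5/3]
R4 ← R4 + (1/5)·R3: [0, 0, 0, 0, 0]
The echelon form has 3 nonzero rows, and every pivot lies in the first 4 columns, so rank(T) = rank([T|b]) = 3.
The system is consistent.
Free variables = (unknowns) − (rank) = 4 − 3 = 1.

1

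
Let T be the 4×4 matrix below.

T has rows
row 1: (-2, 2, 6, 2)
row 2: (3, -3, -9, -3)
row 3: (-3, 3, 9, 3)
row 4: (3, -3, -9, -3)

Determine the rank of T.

1

Row reduce to echelon form.
R2 ← R2 + (3/2)·R1: [0, 0, 0, 0]
R3 ← R3 − (3/2)·R1: [0, 0, 0, 0]
R4 ← R4 + (3/2)·R1: [0, 0, 0, 0]
Echelon form has 1 nonzero row, so rank(T) = 1.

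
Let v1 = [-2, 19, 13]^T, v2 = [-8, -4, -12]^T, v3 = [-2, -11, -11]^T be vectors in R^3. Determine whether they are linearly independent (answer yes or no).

Form the matrix with these vectors as rows and row reduce.
R2 ← R2 − (4)·R1: [0, -80, -64]
R3 ← R3 − R1: [0, -30, -24]
R3 ← R3 − (3/8)·R2: [0, 0, 0]
2 nonzero rows, so the 3 vectors span a space of dimension 2.
Since 2 < 3, the vectors are linearly dependent.

no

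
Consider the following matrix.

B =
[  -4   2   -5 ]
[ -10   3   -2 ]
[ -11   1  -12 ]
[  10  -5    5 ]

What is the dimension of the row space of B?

3

Row reduce to echelon form.
R2 ← R2 − (5/2)·R1: [0, -2, 21/2]
R3 ← R3 − (11/4)·R1: [0, -9/2, 7/4]
R4 ← R4 + (5/2)·R1: [0, 0, -15/2]
R3 ← R3 − (9/4)·R2: [0, 0, -175/8]
R4 ← R4 − (12/35)·R3: [0, 0, 0]
Echelon form has 3 nonzero rows, so rank(B) = 3.
The row space has dimension equal to the rank: 3.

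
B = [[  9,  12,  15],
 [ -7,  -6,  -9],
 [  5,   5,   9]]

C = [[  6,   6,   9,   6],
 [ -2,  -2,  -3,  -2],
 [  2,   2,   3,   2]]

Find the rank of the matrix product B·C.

1

First compute BC:
[[ 60,  60,  90,  60],
 [-48, -48, -72, -48],
 [ 38,  38,  57,  38]]
Now row reduce the product.
R2 ← R2 + (4/5)·R1: [0, 0, 0, 0]
R3 ← R3 − (19/30)·R1: [0, 0, 0, 0]
1 nonzero row, so rank(BC) = 1.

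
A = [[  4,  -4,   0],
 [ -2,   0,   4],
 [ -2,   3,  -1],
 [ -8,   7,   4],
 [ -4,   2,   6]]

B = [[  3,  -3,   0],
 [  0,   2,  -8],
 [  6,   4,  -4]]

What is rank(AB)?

First compute AB:
[[ 12, -20,  32],
 [ 18,  22, -16],
 [-12,   8, -20],
 [  0,  54, -72],
 [ 24,  40, -40]]
Now row reduce the product.
R2 ← R2 − (3/2)·R1: [0, 52, -64]
R3 ← R3 + R1: [0, -12, 12]
R5 ← R5 − (2)·R1: [0, 80, -104]
R3 ← R3 + (3/13)·R2: [0, 0, -36/13]
R4 ← R4 − (27/26)·R2: [0, 0, -72/13]
R5 ← R5 − (20/13)·R2: [0, 0, -72/13]
R4 ← R4 − (2)·R3: [0, 0, 0]
R5 ← R5 − (2)·R3: [0, 0, 0]
3 nonzero rows, so rank(AB) = 3.

3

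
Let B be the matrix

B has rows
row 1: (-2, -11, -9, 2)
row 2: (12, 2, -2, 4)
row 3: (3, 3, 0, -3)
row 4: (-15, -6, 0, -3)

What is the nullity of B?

Row reduce to echelon form.
R2 ← R2 + (6)·R1: [0, -64, -56, 16]
R3 ← R3 + (3/2)·R1: [0, -27/2, -27/2, 0]
R4 ← R4 − (15/2)·R1: [0, 153/2, 135/2, -18]
R3 ← R3 − (27/128)·R2: [0, 0, -27/16, -27/8]
R4 ← R4 + (153/128)·R2: [0, 0, 9/16, 9/8]
R4 ← R4 + (1/3)·R3: [0, 0, 0, 0]
3 nonzero rows, so rank(B) = 3.
B has 4 columns; by rank–nullity, nullity = 4 − 3 = 1.

1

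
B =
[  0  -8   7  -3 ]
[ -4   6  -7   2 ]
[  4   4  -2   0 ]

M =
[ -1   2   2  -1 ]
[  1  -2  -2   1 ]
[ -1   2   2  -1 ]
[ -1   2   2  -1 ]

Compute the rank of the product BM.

First compute BM:
[[-12,  24,  24, -12],
 [ 15, -30, -30,  15],
 [  2,  -4,  -4,   2]]
Now row reduce the product.
R2 ← R2 + (5/4)·R1: [0, 0, 0, 0]
R3 ← R3 + (1/6)·R1: [0, 0, 0, 0]
1 nonzero row, so rank(BM) = 1.

1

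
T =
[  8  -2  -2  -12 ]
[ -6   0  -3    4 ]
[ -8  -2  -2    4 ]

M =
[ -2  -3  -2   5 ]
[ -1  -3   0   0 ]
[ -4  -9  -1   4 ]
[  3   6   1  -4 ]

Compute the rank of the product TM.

3

First compute TM:
[[-42, -72, -26,  80],
 [ 36,  69,  19, -58],
 [ 38,  72,  22, -64]]
Now row reduce the product.
R2 ← R2 + (6/7)·R1: [0, 51/7, -23/7, 74/7]
R3 ← R3 + (19/21)·R1: [0, 48/7, -32/21, 176/21]
R3 ← R3 − (16/17)·R2: [0, 0, 80/51, -80/51]
3 nonzero rows, so rank(TM) = 3.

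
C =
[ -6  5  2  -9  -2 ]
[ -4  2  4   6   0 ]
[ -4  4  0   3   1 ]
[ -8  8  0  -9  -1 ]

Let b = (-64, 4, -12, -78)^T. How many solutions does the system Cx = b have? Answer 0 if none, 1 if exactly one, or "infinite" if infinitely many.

Row reduce the augmented matrix [C | b].
R2 ← R2 − (2/3)·R1: [0, -4/3, 8/3, 12, 4/3, 140/3]
R3 ← R3 − (2/3)·R1: [0, 2/3, -4/3, 9, 7/3, 92/3]
R4 ← R4 − (4/3)·R1: [0, 4/3, -8/3, 3, 5/3, 22/3]
R3 ← R3 + (1/2)·R2: [0, 0, 0, 15, 3, 54]
R4 ← R4 + R2: [0, 0, 0, 15, 3, 54]
R4 ← R4 − R3: [0, 0, 0, 0, 0, 0]
The echelon form has 3 nonzero rows, and every pivot lies in the first 5 columns, so rank(C) = rank([C|b]) = 3.
The system is consistent.
rank = 3 < 5 unknowns, so there are infinitely many solutions.

infinite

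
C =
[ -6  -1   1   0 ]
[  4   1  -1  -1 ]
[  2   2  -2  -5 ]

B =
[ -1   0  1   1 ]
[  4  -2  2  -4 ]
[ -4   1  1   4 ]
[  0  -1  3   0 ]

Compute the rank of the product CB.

2

First compute CB:
[[ -2,   3,  -7,   2],
 [  4,  -2,   2,  -4],
 [ 14,  -1, -11, -14]]
Now row reduce the product.
R2 ← R2 + (2)·R1: [0, 4, -12, 0]
R3 ← R3 + (7)·R1: [0, 20, -60, 0]
R3 ← R3 − (5)·R2: [0, 0, 0, 0]
2 nonzero rows, so rank(CB) = 2.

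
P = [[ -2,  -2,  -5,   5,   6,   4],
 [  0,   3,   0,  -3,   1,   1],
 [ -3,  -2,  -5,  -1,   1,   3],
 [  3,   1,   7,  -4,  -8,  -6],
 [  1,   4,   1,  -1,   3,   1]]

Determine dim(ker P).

3

Row reduce to echelon form.
R3 ← R3 − (3/2)·R1: [0, 1, 5/2, -17/2, -8, -3]
R4 ← R4 + (3/2)·R1: [0, -2, -1/2, 7/2, 1, 0]
R5 ← R5 + (1/2)·R1: [0, 3, -3/2, 3/2, 6, 3]
R3 ← R3 − (1/3)·R2: [0, 0, 5/2, -15/2, -25/3, -10/3]
R4 ← R4 + (2/3)·R2: [0, 0, -1/2, 3/2, 5/3, 2/3]
R5 ← R5 − R2: [0, 0, -3/2, 9/2, 5, 2]
R4 ← R4 + (1/5)·R3: [0, 0, 0, 0, 0, 0]
R5 ← R5 + (3/5)·R3: [0, 0, 0, 0, 0, 0]
3 nonzero rows, so rank(P) = 3.
P has 6 columns; by rank–nullity, nullity = 6 − 3 = 3.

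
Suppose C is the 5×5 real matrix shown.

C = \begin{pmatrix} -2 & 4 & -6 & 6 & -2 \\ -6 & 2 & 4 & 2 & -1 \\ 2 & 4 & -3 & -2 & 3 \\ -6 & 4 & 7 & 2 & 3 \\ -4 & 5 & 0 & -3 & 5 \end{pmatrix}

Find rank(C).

Row reduce to echelon form.
R2 ← R2 − (3)·R1: [0, -10, 22, -16, 5]
R3 ← R3 + R1: [0, 8, -9, 4, 1]
R4 ← R4 − (3)·R1: [0, -8, 25, -16, 9]
R5 ← R5 − (2)·R1: [0, -3, 12, -15, 9]
R3 ← R3 + (4/5)·R2: [0, 0, 43/5, -44/5, 5]
R4 ← R4 − (4/5)·R2: [0, 0, 37/5, -16/5, 5]
R5 ← R5 − (3/10)·R2: [0, 0, 27/5, -51/5, 15/2]
R4 ← R4 − (37/43)·R3: [0, 0, 0, 188/43, 30/43]
R5 ← R5 − (27/43)·R3: [0, 0, 0, -201/43, 375/86]
R5 ← R5 + (201/188)·R4: [0, 0, 0, 0, 240/47]
Echelon form has 5 nonzero rows, so rank(C) = 5.

5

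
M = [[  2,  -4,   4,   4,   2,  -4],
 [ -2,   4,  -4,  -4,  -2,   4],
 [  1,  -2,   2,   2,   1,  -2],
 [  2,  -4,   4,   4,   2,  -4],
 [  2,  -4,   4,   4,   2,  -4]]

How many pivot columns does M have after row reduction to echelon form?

Row reduce to echelon form.
R2 ← R2 + R1: [0, 0, 0, 0, 0, 0]
R3 ← R3 − (1/2)·R1: [0, 0, 0, 0, 0, 0]
R4 ← R4 − R1: [0, 0, 0, 0, 0, 0]
R5 ← R5 − R1: [0, 0, 0, 0, 0, 0]
Echelon form has 1 nonzero row, so rank(M) = 1.
Each nonzero row contributes one pivot column: 1 pivot columns.

1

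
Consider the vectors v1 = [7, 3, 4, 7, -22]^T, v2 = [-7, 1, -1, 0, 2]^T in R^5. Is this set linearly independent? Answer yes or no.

yes

Form the matrix with these vectors as rows and row reduce.
R2 ← R2 + R1: [0, 4, 3, 7, -20]
2 nonzero rows, so the 2 vectors span a space of dimension 2.
Since 2 = 2, the vectors are linearly independent.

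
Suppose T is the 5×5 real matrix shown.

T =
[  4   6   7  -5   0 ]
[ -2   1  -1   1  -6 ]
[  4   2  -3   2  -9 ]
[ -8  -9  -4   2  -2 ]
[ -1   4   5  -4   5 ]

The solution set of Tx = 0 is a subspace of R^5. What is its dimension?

Row reduce to echelon form.
R2 ← R2 + (1/2)·R1: [0, 4, 5/2, -3/2, -6]
R3 ← R3 − R1: [0, -4, -10, 7, -9]
R4 ← R4 + (2)·R1: [0, 3, 10, -8, -2]
R5 ← R5 + (1/4)·R1: [0, 11/2, 27/4, -21/4, 5]
R3 ← R3 + R2: [0, 0, -15/2, 11/2, -15]
R4 ← R4 − (3/4)·R2: [0, 0, 65/8, -55/8, 5/2]
R5 ← R5 − (11/8)·R2: [0, 0, 53/16, -51/16, 53/4]
R4 ← R4 + (13/12)·R3: [0, 0, 0, -11/12, -55/4]
R5 ← R5 + (53/120)·R3: [0, 0, 0, -91/120, 53/8]
R5 ← R5 − (91/110)·R4: [0, 0, 0, 0, 18]
5 nonzero rows, so rank(T) = 5.
T has 5 columns; by rank–nullity, nullity = 5 − 5 = 0.

0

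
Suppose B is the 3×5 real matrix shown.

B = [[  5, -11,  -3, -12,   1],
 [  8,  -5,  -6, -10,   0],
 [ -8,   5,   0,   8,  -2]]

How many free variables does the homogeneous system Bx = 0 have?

Row reduce to echelon form.
R2 ← R2 − (8/5)·R1: [0, 63/5, -6/5, 46/5, -8/5]
R3 ← R3 + (8/5)·R1: [0, -63/5, -24/5, -56/5, -2/5]
R3 ← R3 + R2: [0, 0, -6, -2, -2]
3 nonzero rows, so rank(B) = 3.
B has 5 columns; by rank–nullity, nullity = 5 − 3 = 2.

2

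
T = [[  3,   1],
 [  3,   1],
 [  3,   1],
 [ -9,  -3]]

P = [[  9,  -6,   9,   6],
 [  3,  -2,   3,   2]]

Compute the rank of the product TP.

1

First compute TP:
[[ 30, -20,  30,  20],
 [ 30, -20,  30,  20],
 [ 30, -20,  30,  20],
 [-90,  60, -90, -60]]
Now row reduce the product.
R2 ← R2 − R1: [0, 0, 0, 0]
R3 ← R3 − R1: [0, 0, 0, 0]
R4 ← R4 + (3)·R1: [0, 0, 0, 0]
1 nonzero row, so rank(TP) = 1.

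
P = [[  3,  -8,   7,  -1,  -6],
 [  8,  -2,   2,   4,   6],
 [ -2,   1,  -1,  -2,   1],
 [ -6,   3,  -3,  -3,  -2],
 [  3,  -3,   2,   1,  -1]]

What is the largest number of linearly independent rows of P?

4

Row reduce to echelon form.
R2 ← R2 − (8/3)·R1: [0, 58/3, -50/3, 20/3, 22]
R3 ← R3 + (2/3)·R1: [0, -13/3, 11/3, -8/3, -3]
R4 ← R4 + (2)·R1: [0, -13, 11, -5, -14]
R5 ← R5 − R1: [0, 5, -5, 2, 5]
R3 ← R3 + (13/58)·R2: [0, 0, -2/29, -34/29, 56/29]
R4 ← R4 + (39/58)·R2: [0, 0, -6/29, -15/29, 23/29]
R5 ← R5 − (15/58)·R2: [0, 0, -20/29, 8/29, -20/29]
R4 ← R4 − (3)·R3: [0, 0, 0, 3, -5]
R5 ← R5 − (10)·R3: [0, 0, 0, 12, -20]
R5 ← R5 − (4)·R4: [0, 0, 0, 0, 0]
Echelon form has 4 nonzero rows, so rank(P) = 4.
The rank gives the maximum number of linearly independent rows: 4.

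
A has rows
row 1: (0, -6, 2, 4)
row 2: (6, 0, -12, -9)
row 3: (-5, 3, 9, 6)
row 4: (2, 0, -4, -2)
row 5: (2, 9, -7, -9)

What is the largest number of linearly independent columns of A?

3

Row reduce to echelon form.
Swap R1 ↔ R2
R3 ← R3 + (5/6)·R1: [0, 3, -1, -3/2]
R4 ← R4 − (1/3)·R1: [0, 0, 0, 1]
R5 ← R5 − (1/3)·R1: [0, 9, -3, -6]
R3 ← R3 + (1/2)·R2: [0, 0, 0, 1/2]
R5 ← R5 + (3/2)·R2: [0, 0, 0, 0]
R4 ← R4 − (2)·R3: [0, 0, 0, 0]
Echelon form has 3 nonzero rows, so rank(A) = 3.
The rank gives the maximum number of linearly independent columns: 3.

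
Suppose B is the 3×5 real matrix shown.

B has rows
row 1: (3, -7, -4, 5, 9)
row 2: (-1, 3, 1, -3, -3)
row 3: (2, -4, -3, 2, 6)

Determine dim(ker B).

3

Row reduce to echelon form.
R2 ← R2 + (1/3)·R1: [0, 2/3, -1/3, -4/3, 0]
R3 ← R3 − (2/3)·R1: [0, 2/3, -1/3, -4/3, 0]
R3 ← R3 − R2: [0, 0, 0, 0, 0]
2 nonzero rows, so rank(B) = 2.
B has 5 columns; by rank–nullity, nullity = 5 − 2 = 3.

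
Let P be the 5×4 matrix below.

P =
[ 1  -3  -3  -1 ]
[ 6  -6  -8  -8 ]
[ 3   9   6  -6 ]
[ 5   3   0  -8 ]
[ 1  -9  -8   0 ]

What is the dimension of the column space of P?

2

Row reduce to echelon form.
R2 ← R2 − (6)·R1: [0, 12, 10, -2]
R3 ← R3 − (3)·R1: [0, 18, 15, -3]
R4 ← R4 − (5)·R1: [0, 18, 15, -3]
R5 ← R5 − R1: [0, -6, -5, 1]
R3 ← R3 − (3/2)·R2: [0, 0, 0, 0]
R4 ← R4 − (3/2)·R2: [0, 0, 0, 0]
R5 ← R5 + (1/2)·R2: [0, 0, 0, 0]
Echelon form has 2 nonzero rows, so rank(P) = 2.
The column space has dimension equal to the rank: 2.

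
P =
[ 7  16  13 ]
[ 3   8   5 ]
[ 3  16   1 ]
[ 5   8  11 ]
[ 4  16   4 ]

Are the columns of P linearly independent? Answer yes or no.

no

Row reduce P to echelon form.
R2 ← R2 − (3/7)·R1: [0, 8/7, -4/7]
R3 ← R3 − (3/7)·R1: [0, 64/7, -32/7]
R4 ← R4 − (5/7)·R1: [0, -24/7, 12/7]
R5 ← R5 − (4/7)·R1: [0, 48/7, -24/7]
R3 ← R3 − (8)·R2: [0, 0, 0]
R4 ← R4 + (3)·R2: [0, 0, 0]
R5 ← R5 − (6)·R2: [0, 0, 0]
2 pivots among 3 columns.
Only 2 < 3 pivot columns, so the columns are linearly dependent.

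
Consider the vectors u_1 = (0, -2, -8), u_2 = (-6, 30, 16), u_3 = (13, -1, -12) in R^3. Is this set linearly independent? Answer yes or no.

Form the matrix with these vectors as rows and row reduce.
Swap R1 ↔ R2
R3 ← R3 + (13/6)·R1: [0, 64, 68/3]
R3 ← R3 + (32)·R2: [0, 0, -700/3]
3 nonzero rows, so the 3 vectors span a space of dimension 3.
Since 3 = 3, the vectors are linearly independent.

yes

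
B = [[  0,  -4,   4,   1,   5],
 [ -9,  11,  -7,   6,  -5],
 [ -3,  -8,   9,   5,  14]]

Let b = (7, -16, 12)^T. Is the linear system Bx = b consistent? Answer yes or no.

yes

Row reduce the augmented matrix [B | b].
Swap R1 ↔ R2
R3 ← R3 − (1/3)·R1: [0, -35/3, 34/3, 3, 47/3, 52/3]
R3 ← R3 − (35/12)·R2: [0, 0, -1/3, 1/12, 13/12, -37/12]
The echelon form has 3 nonzero rows, and every pivot lies in the first 5 columns, so rank(B) = rank([B|b]) = 3.
The system is consistent.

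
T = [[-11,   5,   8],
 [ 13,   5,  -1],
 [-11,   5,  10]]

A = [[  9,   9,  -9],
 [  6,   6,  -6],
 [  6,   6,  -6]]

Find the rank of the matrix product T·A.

1

First compute TA:
[[-21, -21,  21],
 [141, 141, -141],
 [ -9,  -9,   9]]
Now row reduce the product.
R2 ← R2 + (47/7)·R1: [0, 0, 0]
R3 ← R3 − (3/7)·R1: [0, 0, 0]
1 nonzero row, so rank(TA) = 1.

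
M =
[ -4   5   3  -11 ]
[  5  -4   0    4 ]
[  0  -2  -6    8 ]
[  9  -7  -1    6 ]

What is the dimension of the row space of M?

Row reduce to echelon form.
R2 ← R2 + (5/4)·R1: [0, 9/4, 15/4, -39/4]
R4 ← R4 + (9/4)·R1: [0, 17/4, 23/4, -75/4]
R3 ← R3 + (8/9)·R2: [0, 0, -8/3, -2/3]
R4 ← R4 − (17/9)·R2: [0, 0, -4/3, -1/3]
R4 ← R4 − (1/2)·R3: [0, 0, 0, 0]
Echelon form has 3 nonzero rows, so rank(M) = 3.
The row space has dimension equal to the rank: 3.

3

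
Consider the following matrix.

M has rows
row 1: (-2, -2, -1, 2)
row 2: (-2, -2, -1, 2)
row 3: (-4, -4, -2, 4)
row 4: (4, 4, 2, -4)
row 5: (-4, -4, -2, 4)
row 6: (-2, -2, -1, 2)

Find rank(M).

1

Row reduce to echelon form.
R2 ← R2 − R1: [0, 0, 0, 0]
R3 ← R3 − (2)·R1: [0, 0, 0, 0]
R4 ← R4 + (2)·R1: [0, 0, 0, 0]
R5 ← R5 − (2)·R1: [0, 0, 0, 0]
R6 ← R6 − R1: [0, 0, 0, 0]
Echelon form has 1 nonzero row, so rank(M) = 1.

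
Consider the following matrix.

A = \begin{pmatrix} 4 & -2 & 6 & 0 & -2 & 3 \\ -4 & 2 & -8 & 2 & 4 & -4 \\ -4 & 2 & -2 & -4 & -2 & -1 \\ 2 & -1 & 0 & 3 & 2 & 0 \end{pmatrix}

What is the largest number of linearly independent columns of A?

2

Row reduce to echelon form.
R2 ← R2 + R1: [0, 0, -2, 2, 2, -1]
R3 ← R3 + R1: [0, 0, 4, -4, -4, 2]
R4 ← R4 − (1/2)·R1: [0, 0, -3, 3, 3, -3/2]
R3 ← R3 + (2)·R2: [0, 0, 0, 0, 0, 0]
R4 ← R4 − (3/2)·R2: [0, 0, 0, 0, 0, 0]
Echelon form has 2 nonzero rows, so rank(A) = 2.
The rank gives the maximum number of linearly independent columns: 2.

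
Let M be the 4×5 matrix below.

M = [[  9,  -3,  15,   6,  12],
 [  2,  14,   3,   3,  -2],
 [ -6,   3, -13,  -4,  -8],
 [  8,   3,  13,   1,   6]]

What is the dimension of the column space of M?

Row reduce to echelon form.
R2 ← R2 − (2/9)·R1: [0, 44/3, -1/3, 5/3, -14/3]
R3 ← R3 + (2/3)·R1: [0, 1, -3, 0, 0]
R4 ← R4 − (8/9)·R1: [0, 17/3, -1/3, -13/3, -14/3]
R3 ← R3 − (3/44)·R2: [0, 0, -131/44, -5/44, 7/22]
R4 ← R4 − (17/44)·R2: [0, 0, -9/44, -219/44, -63/22]
R4 ← R4 − (9/131)·R3: [0, 0, 0, -651/131, -378/131]
Echelon form has 4 nonzero rows, so rank(M) = 4.
The column space has dimension equal to the rank: 4.

4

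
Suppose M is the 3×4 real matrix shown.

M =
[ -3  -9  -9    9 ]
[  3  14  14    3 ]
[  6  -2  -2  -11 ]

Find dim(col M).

Row reduce to echelon form.
R2 ← R2 + R1: [0, 5, 5, 12]
R3 ← R3 + (2)·R1: [0, -20, -20, 7]
R3 ← R3 + (4)·R2: [0, 0, 0, 55]
Echelon form has 3 nonzero rows, so rank(M) = 3.
The column space has dimension equal to the rank: 3.

3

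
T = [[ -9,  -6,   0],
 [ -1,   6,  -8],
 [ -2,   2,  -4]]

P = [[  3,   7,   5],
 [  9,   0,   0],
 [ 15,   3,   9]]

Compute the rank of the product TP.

First compute TP:
[[-81, -63, -45],
 [-69, -31, -77],
 [-48, -26, -46]]
Now row reduce the product.
R2 ← R2 − (23/27)·R1: [0, 68/3, -116/3]
R3 ← R3 − (16/27)·R1: [0, 34/3, -58/3]
R3 ← R3 − (1/2)·R2: [0, 0, 0]
2 nonzero rows, so rank(TP) = 2.

2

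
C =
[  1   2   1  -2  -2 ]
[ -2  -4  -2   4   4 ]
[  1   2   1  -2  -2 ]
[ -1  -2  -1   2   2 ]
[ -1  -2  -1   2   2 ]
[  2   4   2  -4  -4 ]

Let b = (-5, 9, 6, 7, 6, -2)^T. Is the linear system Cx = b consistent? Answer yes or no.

Row reduce the augmented matrix [C | b].
R2 ← R2 + (2)·R1: [0, 0, 0, 0, 0, -1]
R3 ← R3 − R1: [0, 0, 0, 0, 0, 11]
R4 ← R4 + R1: [0, 0, 0, 0, 0, 2]
R5 ← R5 + R1: [0, 0, 0, 0, 0, 1]
R6 ← R6 − (2)·R1: [0, 0, 0, 0, 0, 8]
R3 ← R3 + (11)·R2: [0, 0, 0, 0, 0, 0]
R4 ← R4 + (2)·R2: [0, 0, 0, 0, 0, 0]
R5 ← R5 + R2: [0, 0, 0, 0, 0, 0]
R6 ← R6 + (8)·R2: [0, 0, 0, 0, 0, 0]
The echelon form has 2 nonzero rows; the last pivot sits in the augmented column, so rank(C) = 1 but rank([C|b]) = 2.
Since the ranks differ, the system is inconsistent.

no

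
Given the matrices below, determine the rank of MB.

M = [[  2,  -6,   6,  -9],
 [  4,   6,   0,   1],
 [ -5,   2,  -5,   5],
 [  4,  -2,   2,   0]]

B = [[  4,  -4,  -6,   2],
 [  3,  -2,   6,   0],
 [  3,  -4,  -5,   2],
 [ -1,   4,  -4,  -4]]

First compute MB:
[[ 17, -56, -42,  52],
 [ 33, -24,   8,   4],
 [-34,  56,  47, -40],
 [ 16, -20, -46,  12]]
Now row reduce the product.
R2 ← R2 − (33/17)·R1: [0, 1440/17, 1522/17, -1648/17]
R3 ← R3 + (2)·R1: [0, -56, -37, 64]
R4 ← R4 − (16/17)·R1: [0, 556/17, -110/17, -628/17]
R3 ← R3 + (119/180)·R2: [0, 0, 1997/90, -4/45]
R4 ← R4 − (139/360)·R2: [0, 0, -7387/180, 22/45]
R4 ← R4 + (7387/3994)·R3: [0, 0, 0, 648/1997]
4 nonzero rows, so rank(MB) = 4.

4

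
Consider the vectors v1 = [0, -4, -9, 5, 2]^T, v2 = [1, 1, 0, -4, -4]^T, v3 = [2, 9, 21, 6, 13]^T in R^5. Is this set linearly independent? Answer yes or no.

yes

Form the matrix with these vectors as rows and row reduce.
Swap R1 ↔ R2
R3 ← R3 − (2)·R1: [0, 7, 21, 14, 21]
R3 ← R3 + (7/4)·R2: [0, 0, 21/4, 91/4, 49/2]
3 nonzero rows, so the 3 vectors span a space of dimension 3.
Since 3 = 3, the vectors are linearly independent.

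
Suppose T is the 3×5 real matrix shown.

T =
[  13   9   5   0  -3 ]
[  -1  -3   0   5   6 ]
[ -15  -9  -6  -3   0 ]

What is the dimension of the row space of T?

Row reduce to echelon form.
R2 ← R2 + (1/13)·R1: [0, -30/13, 5/13, 5, 75/13]
R3 ← R3 + (15/13)·R1: [0, 18/13, -3/13, -3, -45/13]
R3 ← R3 + (3/5)·R2: [0, 0, 0, 0, 0]
Echelon form has 2 nonzero rows, so rank(T) = 2.
The row space has dimension equal to the rank: 2.

2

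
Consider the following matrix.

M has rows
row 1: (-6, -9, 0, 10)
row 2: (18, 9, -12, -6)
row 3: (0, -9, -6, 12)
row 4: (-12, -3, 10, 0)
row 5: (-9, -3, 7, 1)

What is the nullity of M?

2

Row reduce to echelon form.
R2 ← R2 + (3)·R1: [0, -18, -12, 24]
R4 ← R4 − (2)·R1: [0, 15, 10, -20]
R5 ← R5 − (3/2)·R1: [0, 21/2, 7, -14]
R3 ← R3 − (1/2)·R2: [0, 0, 0, 0]
R4 ← R4 + (5/6)·R2: [0, 0, 0, 0]
R5 ← R5 + (7/12)·R2: [0, 0, 0, 0]
2 nonzero rows, so rank(M) = 2.
M has 4 columns; by rank–nullity, nullity = 4 − 2 = 2.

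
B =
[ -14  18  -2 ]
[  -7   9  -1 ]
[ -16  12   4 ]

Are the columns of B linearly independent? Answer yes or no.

no

Row reduce B to echelon form.
R2 ← R2 − (1/2)·R1: [0, 0, 0]
R3 ← R3 − (8/7)·R1: [0, -60/7, 44/7]
Swap R2 ↔ R3
2 pivots among 3 columns.
Only 2 < 3 pivot columns, so the columns are linearly dependent.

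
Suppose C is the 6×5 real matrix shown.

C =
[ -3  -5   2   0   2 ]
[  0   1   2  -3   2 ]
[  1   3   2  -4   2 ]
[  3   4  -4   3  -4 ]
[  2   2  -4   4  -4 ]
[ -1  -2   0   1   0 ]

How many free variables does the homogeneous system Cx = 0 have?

3

Row reduce to echelon form.
R3 ← R3 + (1/3)·R1: [0, 4/3, 8/3, -4, 8/3]
R4 ← R4 + R1: [0, -1, -2, 3, -2]
R5 ← R5 + (2/3)·R1: [0, -4/3, -8/3, 4, -8/3]
R6 ← R6 − (1/3)·R1: [0, -1/3, -2/3, 1, -2/3]
R3 ← R3 − (4/3)·R2: [0, 0, 0, 0, 0]
R4 ← R4 + R2: [0, 0, 0, 0, 0]
R5 ← R5 + (4/3)·R2: [0, 0, 0, 0, 0]
R6 ← R6 + (1/3)·R2: [0, 0, 0, 0, 0]
2 nonzero rows, so rank(C) = 2.
C has 5 columns; by rank–nullity, nullity = 5 − 2 = 3.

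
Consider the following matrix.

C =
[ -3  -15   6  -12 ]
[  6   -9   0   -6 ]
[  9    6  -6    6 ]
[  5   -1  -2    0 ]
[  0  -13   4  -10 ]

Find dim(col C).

2

Row reduce to echelon form.
R2 ← R2 + (2)·R1: [0, -39, 12, -30]
R3 ← R3 + (3)·R1: [0, -39, 12, -30]
R4 ← R4 + (5/3)·R1: [0, -26, 8, -20]
R3 ← R3 − R2: [0, 0, 0, 0]
R4 ← R4 − (2/3)·R2: [0, 0, 0, 0]
R5 ← R5 − (1/3)·R2: [0, 0, 0, 0]
Echelon form has 2 nonzero rows, so rank(C) = 2.
The column space has dimension equal to the rank: 2.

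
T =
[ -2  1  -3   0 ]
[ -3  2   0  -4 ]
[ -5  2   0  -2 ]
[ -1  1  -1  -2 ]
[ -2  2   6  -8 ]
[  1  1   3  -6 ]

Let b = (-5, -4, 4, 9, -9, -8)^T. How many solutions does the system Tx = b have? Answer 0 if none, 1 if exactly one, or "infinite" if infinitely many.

Row reduce the augmented matrix [T | b].
R2 ← R2 − (3/2)·R1: [0, 1/2, 9/2, -4, 7/2]
R3 ← R3 − (5/2)·R1: [0, -1/2, 15/2, -2, 33/2]
R4 ← R4 − (1/2)·R1: [0, 1/2, 1/2, -2, 23/2]
R5 ← R5 − R1: [0, 1, 9, -8, -4]
R6 ← R6 + (1/2)·R1: [0, 3/2, 3/2, -6, -21/2]
R3 ← R3 + R2: [0, 0, 12, -6, 20]
R4 ← R4 − R2: [0, 0, -4, 2, 8]
R5 ← R5 − (2)·R2: [0, 0, 0, 0, -11]
R6 ← R6 − (3)·R2: [0, 0, -12, 6, -21]
R4 ← R4 + (1/3)·R3: [0, 0, 0, 0, 44/3]
R6 ← R6 + R3: [0, 0, 0, 0, -1]
R5 ← R5 + (3/4)·R4: [0, 0, 0, 0, 0]
R6 ← R6 + (3/44)·R4: [0, 0, 0, 0, 0]
The echelon form has 4 nonzero rows; the last pivot sits in the augmented column, so rank(T) = 3 but rank([T|b]) = 4.
Since the ranks differ, the system is inconsistent.
It has no solutions.

0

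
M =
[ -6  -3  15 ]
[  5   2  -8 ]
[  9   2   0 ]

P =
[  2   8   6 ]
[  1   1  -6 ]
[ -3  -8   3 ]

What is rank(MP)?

First compute MP:
[[-60, -171,  27],
 [ 36, 106,  -6],
 [ 20,  74,  42]]
Now row reduce the product.
R2 ← R2 + (3/5)·R1: [0, 17/5, 51/5]
R3 ← R3 + (1/3)·R1: [0, 17, 51]
R3 ← R3 − (5)·R2: [0, 0, 0]
2 nonzero rows, so rank(MP) = 2.

2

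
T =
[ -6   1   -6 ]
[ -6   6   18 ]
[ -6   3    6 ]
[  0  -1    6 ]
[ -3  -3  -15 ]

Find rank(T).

Row reduce to echelon form.
R2 ← R2 − R1: [0, 5, 24]
R3 ← R3 − R1: [0, 2, 12]
R5 ← R5 − (1/2)·R1: [0, -7/2, -12]
R3 ← R3 − (2/5)·R2: [0, 0, 12/5]
R4 ← R4 + (1/5)·R2: [0, 0, 54/5]
R5 ← R5 + (7/10)·R2: [0, 0, 24/5]
R4 ← R4 − (9/2)·R3: [0, 0, 0]
R5 ← R5 − (2)·R3: [0, 0, 0]
Echelon form has 3 nonzero rows, so rank(T) = 3.

3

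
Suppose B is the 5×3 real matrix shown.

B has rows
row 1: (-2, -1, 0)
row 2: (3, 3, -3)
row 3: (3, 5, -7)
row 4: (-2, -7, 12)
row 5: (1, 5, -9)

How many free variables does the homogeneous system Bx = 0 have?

1

Row reduce to echelon form.
R2 ← R2 + (3/2)·R1: [0, 3/2, -3]
R3 ← R3 + (3/2)·R1: [0, 7/2, -7]
R4 ← R4 − R1: [0, -6, 12]
R5 ← R5 + (1/2)·R1: [0, 9/2, -9]
R3 ← R3 − (7/3)·R2: [0, 0, 0]
R4 ← R4 + (4)·R2: [0, 0, 0]
R5 ← R5 − (3)·R2: [0, 0, 0]
2 nonzero rows, so rank(B) = 2.
B has 3 columns; by rank–nullity, nullity = 3 − 2 = 1.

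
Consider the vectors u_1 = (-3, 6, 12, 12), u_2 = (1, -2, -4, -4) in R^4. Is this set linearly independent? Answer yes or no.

no

Form the matrix with these vectors as rows and row reduce.
R2 ← R2 + (1/3)·R1: [0, 0, 0, 0]
1 nonzero row, so the 2 vectors span a space of dimension 1.
Since 1 < 2, the vectors are linearly dependent.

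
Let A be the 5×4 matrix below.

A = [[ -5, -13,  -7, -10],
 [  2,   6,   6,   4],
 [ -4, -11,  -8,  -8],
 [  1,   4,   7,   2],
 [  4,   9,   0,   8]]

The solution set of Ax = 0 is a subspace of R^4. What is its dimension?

Row reduce to echelon form.
R2 ← R2 + (2/5)·R1: [0, 4/5, 16/5, 0]
R3 ← R3 − (4/5)·R1: [0, -3/5, -12/5, 0]
R4 ← R4 + (1/5)·R1: [0, 7/5, 28/5, 0]
R5 ← R5 + (4/5)·R1: [0, -7/5, -28/5, 0]
R3 ← R3 + (3/4)·R2: [0, 0, 0, 0]
R4 ← R4 − (7/4)·R2: [0, 0, 0, 0]
R5 ← R5 + (7/4)·R2: [0, 0, 0, 0]
2 nonzero rows, so rank(A) = 2.
A has 4 columns; by rank–nullity, nullity = 4 − 2 = 2.

2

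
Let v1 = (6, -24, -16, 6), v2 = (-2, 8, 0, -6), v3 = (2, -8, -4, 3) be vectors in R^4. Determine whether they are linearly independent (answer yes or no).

no

Form the matrix with these vectors as rows and row reduce.
R2 ← R2 + (1/3)·R1: [0, 0, -16/3, -4]
R3 ← R3 − (1/3)·R1: [0, 0, 4/3, 1]
R3 ← R3 + (1/4)·R2: [0, 0, 0, 0]
2 nonzero rows, so the 3 vectors span a space of dimension 2.
Since 2 < 3, the vectors are linearly dependent.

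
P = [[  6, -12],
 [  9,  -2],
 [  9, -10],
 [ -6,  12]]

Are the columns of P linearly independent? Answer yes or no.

yes

Row reduce P to echelon form.
R2 ← R2 − (3/2)·R1: [0, 16]
R3 ← R3 − (3/2)·R1: [0, 8]
R4 ← R4 + R1: [0, 0]
R3 ← R3 − (1/2)·R2: [0, 0]
2 pivots among 2 columns.
Every column is a pivot column, so the columns are linearly independent.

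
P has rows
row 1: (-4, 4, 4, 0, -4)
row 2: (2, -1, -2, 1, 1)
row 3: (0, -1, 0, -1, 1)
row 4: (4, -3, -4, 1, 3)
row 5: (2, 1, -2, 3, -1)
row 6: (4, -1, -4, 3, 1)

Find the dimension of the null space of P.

Row reduce to echelon form.
R2 ← R2 + (1/2)·R1: [0, 1, 0, 1, -1]
R4 ← R4 + R1: [0, 1, 0, 1, -1]
R5 ← R5 + (1/2)·R1: [0, 3, 0, 3, -3]
R6 ← R6 + R1: [0, 3, 0, 3, -3]
R3 ← R3 + R2: [0, 0, 0, 0, 0]
R4 ← R4 − R2: [0, 0, 0, 0, 0]
R5 ← R5 − (3)·R2: [0, 0, 0, 0, 0]
R6 ← R6 − (3)·R2: [0, 0, 0, 0, 0]
2 nonzero rows, so rank(P) = 2.
P has 5 columns; by rank–nullity, nullity = 5 − 2 = 3.

3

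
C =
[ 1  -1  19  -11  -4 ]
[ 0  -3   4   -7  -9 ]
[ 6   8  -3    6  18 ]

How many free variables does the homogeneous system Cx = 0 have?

2

Row reduce to echelon form.
R3 ← R3 − (6)·R1: [0, 14, -117, 72, 42]
R3 ← R3 + (14/3)·R2: [0, 0, -295/3, 118/3, 0]
3 nonzero rows, so rank(C) = 3.
C has 5 columns; by rank–nullity, nullity = 5 − 3 = 2.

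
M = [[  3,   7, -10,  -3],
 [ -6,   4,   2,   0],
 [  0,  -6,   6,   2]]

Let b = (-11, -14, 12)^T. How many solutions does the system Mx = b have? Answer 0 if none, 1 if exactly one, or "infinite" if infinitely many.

Row reduce the augmented matrix [M | b].
R2 ← R2 + (2)·R1: [0, 18, -18, -6, -36]
R3 ← R3 + (1/3)·R2: [0, 0, 0, 0, 0]
The echelon form has 2 nonzero rows, and every pivot lies in the first 4 columns, so rank(M) = rank([M|b]) = 2.
The system is consistent.
rank = 2 < 4 unknowns, so there are infinitely many solutions.

infinite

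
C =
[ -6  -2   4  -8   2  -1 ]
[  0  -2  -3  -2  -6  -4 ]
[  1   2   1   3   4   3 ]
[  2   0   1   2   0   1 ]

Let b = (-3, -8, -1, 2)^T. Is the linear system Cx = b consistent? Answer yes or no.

no

Row reduce the augmented matrix [C | b].
R3 ← R3 + (1/6)·R1: [0, 5/3, 5/3, 5/3, 13/3, 17/6, -3/2]
R4 ← R4 + (1/3)·R1: [0, -2/3, 7/3, -2/3, 2/3, 2/3, 1]
R3 ← R3 + (5/6)·R2: [0, 0, -5/6, 0, -2/3, -1/2, -49/6]
R4 ← R4 − (1/3)·R2: [0, 0, 10/3, 0, 8/3, 2, 11/3]
R4 ← R4 + (4)·R3: [0, 0, 0, 0, 0, 0, -29]
The echelon form has 4 nonzero rows; the last pivot sits in the augmented column, so rank(C) = 3 but rank([C|b]) = 4.
Since the ranks differ, the system is inconsistent.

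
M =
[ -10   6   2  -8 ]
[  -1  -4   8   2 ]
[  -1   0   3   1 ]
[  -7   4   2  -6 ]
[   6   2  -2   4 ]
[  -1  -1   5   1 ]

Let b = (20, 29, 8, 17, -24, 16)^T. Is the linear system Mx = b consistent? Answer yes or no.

Row reduce the augmented matrix [M | b].
R2 ← R2 − (1/10)·R1: [0, -23/5, 39/5, 14/5, 27]
R3 ← R3 − (1/10)·R1: [0, -3/5, 14/5, 9/5, 6]
R4 ← R4 − (7/10)·R1: [0, -1/5, 3/5, -2/5, 3]
R5 ← R5 + (3/5)·R1: [0, 28/5, -4/5, -4/5, -12]
R6 ← R6 − (1/10)·R1: [0, -8/5, 24/5, 9/5, 14]
R3 ← R3 − (3/23)·R2: [0, 0, 41/23, 33/23, 57/23]
R4 ← R4 − (1/23)·R2: [0, 0, 6/23, -12/23, 42/23]
R5 ← R5 + (28/23)·R2: [0, 0, 200/23, 60/23, 480/23]
R6 ← R6 − (8/23)·R2: [0, 0, 48/23, 19/23, 106/23]
R4 ← R4 − (6/41)·R3: [0, 0, 0, -30/41, 60/41]
R5 ← R5 − (200/41)·R3: [0, 0, 0, -180/41, 360/41]
R6 ← R6 − (48/41)·R3: [0, 0, 0, -35/41, 70/41]
R5 ← R5 − (6)·R4: [0, 0, 0, 0, 0]
R6 ← R6 − (7/6)·R4: [0, 0, 0, 0, 0]
The echelon form has 4 nonzero rows, and every pivot lies in the first 4 columns, so rank(M) = rank([M|b]) = 4.
The system is consistent.

yes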